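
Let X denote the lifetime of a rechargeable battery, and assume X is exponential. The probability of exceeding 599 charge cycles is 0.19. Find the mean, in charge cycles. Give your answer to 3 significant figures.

361

e^(−λ·599) = 0.19 ⇒ λ = −ln(0.19)/599 = 0.00277251.
Mean = 1/λ = 360.684 charge cycles.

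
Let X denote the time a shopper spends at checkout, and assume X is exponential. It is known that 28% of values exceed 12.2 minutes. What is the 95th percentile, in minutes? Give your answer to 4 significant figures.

28.71

e^(−λ·12.2) = 0.28 ⇒ λ = −ln(0.28)/12.2 = 0.104341.
95th percentile: 1 − e^(−λt) = 0.95, t = −ln(0.05)/λ = 28.7109 minutes.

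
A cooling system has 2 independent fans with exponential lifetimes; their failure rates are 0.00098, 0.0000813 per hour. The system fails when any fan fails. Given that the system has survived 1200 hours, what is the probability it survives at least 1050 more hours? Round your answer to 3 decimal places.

0.328

Time to first failure ~ Exp(Σλ) with Σλ = 0.0010613.
By memorylessness, P(T > 1200+1050 | T > 1200) = P(T > 1050) = e^(−0.0010613·1050) ≈ 0.328.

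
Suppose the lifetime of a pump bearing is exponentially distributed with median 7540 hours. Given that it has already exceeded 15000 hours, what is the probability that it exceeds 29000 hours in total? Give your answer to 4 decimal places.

For an exponential, median = ln(2)/λ, so λ = ln 2 / 7540 = 0.0000919293 per hour.
By the memoryless property, P(X > 15000+14000 | X > 15000) = P(X > 14000).
P(X > 14000) = e^(−1.287) ≈ 0.2761.

0.2761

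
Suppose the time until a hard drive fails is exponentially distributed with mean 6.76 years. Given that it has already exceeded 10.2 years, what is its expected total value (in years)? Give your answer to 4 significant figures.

16.96

The rate is λ = 1/6.76 = 0.147929 per year.
By memorylessness, E[X | X > 10.2] = 10.2 + 1/λ = 10.2 + 6.76 = 16.96 years.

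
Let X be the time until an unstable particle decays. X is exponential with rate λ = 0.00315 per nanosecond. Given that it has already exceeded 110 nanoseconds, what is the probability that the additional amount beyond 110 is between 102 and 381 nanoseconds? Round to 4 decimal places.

0.4241

Memoryless: the residual past 110 is again Exp(λ).
P(102 < residual < 381) = e^(−λ·102) − e^(−λ·381) = 0.72521 − 0.30115 ≈ 0.4241.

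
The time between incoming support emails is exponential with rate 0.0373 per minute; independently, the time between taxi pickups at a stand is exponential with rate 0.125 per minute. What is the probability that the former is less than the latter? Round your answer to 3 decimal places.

0.230

λ_1 = 0.0373, λ_2 = 0.125.
For independent exponentials, P(the former < the latter) = λ_1/(λ_1+λ_2) = 0.0373/0.1623 ≈ 0.230.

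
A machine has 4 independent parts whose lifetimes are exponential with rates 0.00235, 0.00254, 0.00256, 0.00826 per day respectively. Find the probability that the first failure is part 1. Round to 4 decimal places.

The time to first failure is exponential with rate Σλ = 0.00235 + 0.00254 + 0.00256 + 0.00826 = 0.01571.
P(part 1 first) = λ_1/Σλ = 0.00235/0.01571 ≈ 0.1496.

0.1496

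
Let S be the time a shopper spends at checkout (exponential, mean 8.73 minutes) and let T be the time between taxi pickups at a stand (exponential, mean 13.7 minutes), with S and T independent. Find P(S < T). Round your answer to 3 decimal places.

λ_1 = 1/8.73 = 0.114548, λ_2 = 1/13.7 = 0.0729927.
For independent exponentials, P(S < T) = λ_1/(λ_1+λ_2) = 0.114548/0.18754 ≈ 0.611.

0.611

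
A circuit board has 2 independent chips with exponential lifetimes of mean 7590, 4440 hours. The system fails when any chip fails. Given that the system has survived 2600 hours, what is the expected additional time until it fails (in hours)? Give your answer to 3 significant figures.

2800

First-failure rate Σλ = 1/7590 + 1/4440 = 0.000356978.
By memorylessness the expected residual is 1/Σλ = 2801.3 hours, regardless of the 2600 already elapsed.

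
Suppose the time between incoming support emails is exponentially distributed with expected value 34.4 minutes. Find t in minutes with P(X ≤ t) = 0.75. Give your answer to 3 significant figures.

The rate is λ = 1/34.4 = 0.0290698 per minute.
Set 1 − e^(−λt) = 0.75, so t = −ln(0.25)/λ = 1.3863/0.0290698 ≈ 47.6885 minutes.

47.7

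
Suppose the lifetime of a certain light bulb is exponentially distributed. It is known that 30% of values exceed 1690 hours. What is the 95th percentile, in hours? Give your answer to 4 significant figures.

4205

e^(−λ·1690) = 0.30 ⇒ λ = −ln(0.30)/1690 = 0.00071241.
95th percentile: 1 − e^(−λt) = 0.95, t = −ln(0.05)/λ = 4205.07 hours.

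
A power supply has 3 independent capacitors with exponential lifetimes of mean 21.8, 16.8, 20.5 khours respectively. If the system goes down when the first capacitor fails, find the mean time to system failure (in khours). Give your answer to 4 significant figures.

6.486

The first failure time is exponential with rate Σλ_i = 1/21.8 + 1/16.8 + 1/20.5 = 0.154176 per khour.
E[min] = 1/Σλ = 1/0.154176 = 6.4861 khours.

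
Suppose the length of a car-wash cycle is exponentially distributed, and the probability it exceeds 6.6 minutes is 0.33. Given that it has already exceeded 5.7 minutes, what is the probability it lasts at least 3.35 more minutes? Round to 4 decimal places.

0.5697

From e^(−λ·6.6) = 0.33, λ = −ln(0.33)/6.6 = 0.167979.
Memoryless: P(X > 5.7+3.35 | X > 5.7) = P(X > 3.35) = e^(−0.167979·3.35) ≈ 0.5697.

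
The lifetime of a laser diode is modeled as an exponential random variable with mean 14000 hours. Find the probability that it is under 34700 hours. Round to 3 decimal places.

0.916

The rate is λ = 1/14000 = 0.0000714286 per hour.
P(X ≤ 34700) = 1 − e^(−λ·34700) = 1 − e^(−2.4786) ≈ 0.916.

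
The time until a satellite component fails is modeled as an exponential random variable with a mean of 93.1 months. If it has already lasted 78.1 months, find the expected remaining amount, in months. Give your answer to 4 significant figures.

93.10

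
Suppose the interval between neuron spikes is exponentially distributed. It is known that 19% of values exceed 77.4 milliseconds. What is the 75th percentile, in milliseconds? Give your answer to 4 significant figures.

e^(−λ·77.4) = 0.19 ⇒ λ = −ln(0.19)/77.4 = 0.0214565.
75th percentile: 1 − e^(−λt) = 0.75, t = −ln(0.25)/λ = 64.6096 milliseconds.

64.61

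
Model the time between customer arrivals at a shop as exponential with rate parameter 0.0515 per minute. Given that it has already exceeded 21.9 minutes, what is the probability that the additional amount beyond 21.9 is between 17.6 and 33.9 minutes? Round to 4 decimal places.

Memoryless: the residual past 21.9 is again Exp(λ).
P(17.6 < residual < 33.9) = e^(−λ·17.6) − e^(−λ·33.9) = 0.40398 − 0.17450 ≈ 0.2295.

0.2295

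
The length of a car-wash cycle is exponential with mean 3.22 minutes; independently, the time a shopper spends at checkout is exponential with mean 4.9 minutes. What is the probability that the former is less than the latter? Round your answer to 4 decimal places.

0.6034

λ_1 = 1/3.22 = 0.310559, λ_2 = 1/4.9 = 0.204082.
For independent exponentials, P(the former < the latter) = λ_1/(λ_1+λ_2) = 0.310559/0.514641 ≈ 0.6034.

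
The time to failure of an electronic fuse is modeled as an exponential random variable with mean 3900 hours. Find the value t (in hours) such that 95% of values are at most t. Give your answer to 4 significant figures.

11680

The rate is λ = 1/3900 = 0.00025641 per hour.
Set 1 − e^(−λt) = 0.95, so t = −ln(0.05)/λ = 2.9957/0.00025641 ≈ 11683.4 hours.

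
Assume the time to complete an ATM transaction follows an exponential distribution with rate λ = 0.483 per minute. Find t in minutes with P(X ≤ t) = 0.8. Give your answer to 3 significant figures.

3.33

Set 1 − e^(−λt) = 0.8, so t = −ln(0.2)/λ = 1.6094/0.483 ≈ 3.33217 minutes.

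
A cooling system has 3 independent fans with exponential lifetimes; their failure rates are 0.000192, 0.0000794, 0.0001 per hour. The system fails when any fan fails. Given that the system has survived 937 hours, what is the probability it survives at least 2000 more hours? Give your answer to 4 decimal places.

0.4758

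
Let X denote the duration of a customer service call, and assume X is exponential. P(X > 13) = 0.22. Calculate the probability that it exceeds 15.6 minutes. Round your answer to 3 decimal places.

0.163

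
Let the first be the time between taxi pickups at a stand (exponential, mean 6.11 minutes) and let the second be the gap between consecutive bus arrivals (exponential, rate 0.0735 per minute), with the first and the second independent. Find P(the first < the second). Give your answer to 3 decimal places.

λ_1 = 1/6.11 = 0.163666, λ_2 = 0.0735.
For independent exponentials, P(the first < the second) = λ_1/(λ_1+λ_2) = 0.163666/0.237166 ≈ 0.690.

0.690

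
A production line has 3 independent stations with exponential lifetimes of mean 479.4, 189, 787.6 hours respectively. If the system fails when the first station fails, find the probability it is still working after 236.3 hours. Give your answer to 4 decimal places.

The first failure time is exponential with rate Σλ_i = 1/479.4 + 1/189 + 1/787.6 = 0.00864663 per hour.
P(min > 236.3) = e^(−0.00864663·236.3) = e^(−2.0432) ≈ 0.1296.

0.1296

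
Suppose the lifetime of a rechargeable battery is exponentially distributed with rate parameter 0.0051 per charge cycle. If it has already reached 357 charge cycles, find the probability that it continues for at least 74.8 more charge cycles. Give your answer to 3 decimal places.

0.683

P(X > s+t | X > s) = e^(−λ(s+t))/e^(−λs) = e^(−λt), independent of s = 357.
P(X > 74.8) = e^(−0.38148) ≈ 0.683.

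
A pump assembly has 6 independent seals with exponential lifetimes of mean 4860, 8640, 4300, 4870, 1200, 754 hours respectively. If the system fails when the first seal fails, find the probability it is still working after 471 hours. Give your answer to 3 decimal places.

0.253

The first failure time is exponential with rate Σλ_i = 1/4860 + 1/8640 + 1/4300 + 1/4870 + 1/1200 + 1/754 = 0.00291899 per hour.
P(min > 471) = e^(−0.00291899·471) = e^(−1.3748) ≈ 0.253.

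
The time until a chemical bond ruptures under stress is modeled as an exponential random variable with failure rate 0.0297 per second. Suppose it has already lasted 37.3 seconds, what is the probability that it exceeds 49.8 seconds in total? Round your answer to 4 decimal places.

P(X > s+t | X > s) = e^(−λ(s+t))/e^(−λs) = e^(−λt), independent of s = 37.3.
P(X > 12.5) = e^(−0.37125) ≈ 0.6899.

0.6899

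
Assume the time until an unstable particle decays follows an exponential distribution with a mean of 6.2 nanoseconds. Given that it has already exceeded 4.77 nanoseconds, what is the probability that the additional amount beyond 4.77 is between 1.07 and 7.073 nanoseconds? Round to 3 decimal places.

0.522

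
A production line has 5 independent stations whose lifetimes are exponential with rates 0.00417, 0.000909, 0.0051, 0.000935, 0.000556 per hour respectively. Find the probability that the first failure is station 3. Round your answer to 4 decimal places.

0.4370

The time to first failure is exponential with rate Σλ = 0.00417 + 0.000909 + 0.0051 + 0.000935 + 0.000556 = 0.01167.
P(station 3 first) = λ_3/Σλ = 0.0051/0.01167 ≈ 0.4370.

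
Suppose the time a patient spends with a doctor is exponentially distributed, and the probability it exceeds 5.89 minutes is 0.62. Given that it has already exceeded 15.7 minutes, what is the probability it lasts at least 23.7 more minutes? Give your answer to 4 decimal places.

0.1461

From e^(−λ·5.89) = 0.62, λ = −ln(0.62)/5.89 = 0.0811606.
Memoryless: P(X > 15.7+23.7 | X > 15.7) = P(X > 23.7) = e^(−0.0811606·23.7) ≈ 0.1461.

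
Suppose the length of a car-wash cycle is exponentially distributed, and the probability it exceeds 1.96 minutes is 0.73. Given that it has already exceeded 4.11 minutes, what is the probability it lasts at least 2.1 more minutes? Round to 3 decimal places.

From e^(−λ·1.96) = 0.73, λ = −ln(0.73)/1.96 = 0.160567.
Memoryless: P(X > 4.11+2.1 | X > 4.11) = P(X > 2.1) = e^(−0.160567·2.1) ≈ 0.714.

0.714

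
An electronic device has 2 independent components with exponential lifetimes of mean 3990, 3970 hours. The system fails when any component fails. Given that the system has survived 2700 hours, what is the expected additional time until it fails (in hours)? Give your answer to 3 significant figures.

First-failure rate Σλ = 1/3990 + 1/3970 = 0.000502516.
By memorylessness the expected residual is 1/Σλ = 1989.99 hours, regardless of the 2700 already elapsed.

1990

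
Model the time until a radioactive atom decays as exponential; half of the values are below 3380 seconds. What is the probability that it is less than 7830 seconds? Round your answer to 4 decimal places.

0.7993

For an exponential, median = ln(2)/λ, so λ = ln 2 / 3380 = 0.000205073 per second.
P(X ≤ 7830) = 1 − e^(−λ·7830) = 1 − e^(−1.6057) ≈ 0.7993.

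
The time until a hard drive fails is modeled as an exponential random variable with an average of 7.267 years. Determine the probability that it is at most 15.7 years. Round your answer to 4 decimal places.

The rate is λ = 1/7.267 = 0.137608 per year.
P(X ≤ 15.7) = 1 − e^(−λ·15.7) = 1 − e^(−2.1605) ≈ 0.8847.

0.8847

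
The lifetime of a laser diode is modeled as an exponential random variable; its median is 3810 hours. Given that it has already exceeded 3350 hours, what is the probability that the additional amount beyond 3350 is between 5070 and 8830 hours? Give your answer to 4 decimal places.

For an exponential, median = ln(2)/λ, so λ = ln 2 / 3810 = 0.000181928 per hour.
Memoryless: the residual past 3350 is again Exp(λ).
P(5070 < residual < 8830) = e^(−λ·5070) − e^(−λ·8830) = 0.39757 − 0.20060 ≈ 0.1970.

0.1970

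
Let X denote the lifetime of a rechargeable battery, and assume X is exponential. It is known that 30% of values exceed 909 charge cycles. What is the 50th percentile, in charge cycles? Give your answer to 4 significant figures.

e^(−λ·909) = 0.30 ⇒ λ = −ln(0.30)/909 = 0.0013245.
50th percentile: 1 − e^(−λt) = 0.5, t = −ln(0.5)/λ = 523.326 charge cycles.

523.3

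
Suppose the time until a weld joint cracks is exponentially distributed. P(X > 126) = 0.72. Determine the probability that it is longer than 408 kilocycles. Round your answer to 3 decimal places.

0.345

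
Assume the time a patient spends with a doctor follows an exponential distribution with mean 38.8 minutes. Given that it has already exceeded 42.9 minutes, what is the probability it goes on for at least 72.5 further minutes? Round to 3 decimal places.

The rate is λ = 1/38.8 = 0.0257732 per minute.
By the memoryless property, P(X > 42.9+72.5 | X > 42.9) = P(X > 72.5).
P(X > 72.5) = e^(−1.8686) ≈ 0.154.

0.154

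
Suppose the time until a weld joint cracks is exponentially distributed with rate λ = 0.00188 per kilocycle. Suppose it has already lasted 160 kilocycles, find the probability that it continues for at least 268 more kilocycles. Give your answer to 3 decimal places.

0.604

The exponential is memoryless, so the remaining time is again Exp(λ): the condition X > 160 is irrelevant.
P(X > 268) = e^(−0.50384) ≈ 0.604.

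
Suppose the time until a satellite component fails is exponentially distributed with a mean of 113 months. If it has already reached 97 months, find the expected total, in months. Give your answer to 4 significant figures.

210.0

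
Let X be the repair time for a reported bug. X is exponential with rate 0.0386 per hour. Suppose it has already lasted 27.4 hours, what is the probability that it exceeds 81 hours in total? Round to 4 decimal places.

By the memoryless property, P(X > 27.4+53.6 | X > 27.4) = P(X > 53.6).
P(X > 53.6) = e^(−2.069) ≈ 0.1263.

0.1263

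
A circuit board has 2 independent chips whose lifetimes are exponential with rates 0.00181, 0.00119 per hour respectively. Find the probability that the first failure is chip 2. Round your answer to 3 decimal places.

0.397

The time to first failure is exponential with rate Σλ = 0.00181 + 0.00119 = 0.003.
P(chip 2 first) = λ_2/Σλ = 0.00119/0.003 ≈ 0.397.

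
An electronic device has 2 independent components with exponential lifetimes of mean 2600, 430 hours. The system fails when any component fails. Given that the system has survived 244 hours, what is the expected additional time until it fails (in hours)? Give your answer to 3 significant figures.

369

First-failure rate Σλ = 1/2600 + 1/430 = 0.0027102.
By memorylessness the expected residual is 1/Σλ = 368.977 hours, regardless of the 244 already elapsed.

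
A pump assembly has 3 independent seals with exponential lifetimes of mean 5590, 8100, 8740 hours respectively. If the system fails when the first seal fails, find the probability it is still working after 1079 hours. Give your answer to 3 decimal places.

The first failure time is exponential with rate Σλ_i = 1/5590 + 1/8100 + 1/8740 = 0.000416764 per hour.
P(min > 1079) = e^(−0.000416764·1079) = e^(−0.44969) ≈ 0.638.

0.638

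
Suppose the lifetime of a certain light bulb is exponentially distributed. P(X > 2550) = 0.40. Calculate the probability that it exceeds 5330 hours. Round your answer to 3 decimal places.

e^(−λ·2550) = 0.40 ⇒ λ = −ln(0.40)/2550 = 0.00035933.
P(X > 5330) = e^(−0.00035933·5330) = e^(−1.9152) ≈ 0.147.

0.147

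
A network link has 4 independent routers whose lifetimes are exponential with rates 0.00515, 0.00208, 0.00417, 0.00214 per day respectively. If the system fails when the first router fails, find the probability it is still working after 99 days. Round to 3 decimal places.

0.262

The time to first failure is exponential with rate Σλ = 0.00515 + 0.00208 + 0.00417 + 0.00214 = 0.01354.
P(min > 99) = e^(−0.01354·99) = e^(−1.3405) ≈ 0.262.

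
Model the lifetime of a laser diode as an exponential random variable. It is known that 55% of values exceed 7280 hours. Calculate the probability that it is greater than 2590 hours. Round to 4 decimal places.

e^(−λ·7280) = 0.55 ⇒ λ = −ln(0.55)/7280 = 0.0000821205.
P(X > 2590) = e^(−0.0000821205·2590) = e^(−0.21269) ≈ 0.8084.

0.8084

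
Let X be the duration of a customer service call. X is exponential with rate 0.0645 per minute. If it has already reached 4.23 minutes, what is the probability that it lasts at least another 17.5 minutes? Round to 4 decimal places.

0.3234

P(X > s+t | X > s) = e^(−λ(s+t))/e^(−λs) = e^(−λt), independent of s = 4.23.
P(X > 17.5) = e^(−1.1288) ≈ 0.3234.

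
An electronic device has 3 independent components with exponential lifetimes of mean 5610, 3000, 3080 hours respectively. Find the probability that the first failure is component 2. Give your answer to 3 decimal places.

0.399

Rates: λ_i = 1/mean_i → 0.000178253, 0.000333333, 0.000324675; Σλ = 0.000836262.
P(component 2 first) = λ_2/Σλ = 0.000333333/0.000836262 ≈ 0.399.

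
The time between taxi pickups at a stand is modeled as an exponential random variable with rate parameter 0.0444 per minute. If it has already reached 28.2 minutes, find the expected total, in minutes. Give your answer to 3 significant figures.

50.7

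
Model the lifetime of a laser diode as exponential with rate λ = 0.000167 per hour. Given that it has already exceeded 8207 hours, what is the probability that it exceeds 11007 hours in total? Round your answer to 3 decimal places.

0.627

P(X > s+t | X > s) = e^(−λ(s+t))/e^(−λs) = e^(−λt), independent of s = 8207.
P(X > 2800) = e^(−0.4676) ≈ 0.627.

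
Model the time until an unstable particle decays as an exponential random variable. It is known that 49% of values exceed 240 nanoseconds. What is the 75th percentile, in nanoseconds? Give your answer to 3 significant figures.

466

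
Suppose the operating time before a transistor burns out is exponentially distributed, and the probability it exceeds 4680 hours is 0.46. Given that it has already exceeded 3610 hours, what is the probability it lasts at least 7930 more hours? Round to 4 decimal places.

From e^(−λ·4680) = 0.46, λ = −ln(0.46)/4680 = 0.000165925.
Memoryless: P(X > 3610+7930 | X > 3610) = P(X > 7930) = e^(−0.000165925·7930) ≈ 0.2683.

0.2683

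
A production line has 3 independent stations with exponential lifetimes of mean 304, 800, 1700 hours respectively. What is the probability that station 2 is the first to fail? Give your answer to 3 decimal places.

Rates: λ_i = 1/mean_i → 0.00328947, 0.00125, 0.000588235; Σλ = 0.00512771.
P(station 2 first) = λ_2/Σλ = 0.00125/0.00512771 ≈ 0.244.

0.244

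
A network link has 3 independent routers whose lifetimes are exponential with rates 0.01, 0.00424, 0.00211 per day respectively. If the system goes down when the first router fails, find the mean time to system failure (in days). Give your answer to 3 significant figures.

61.2

The time to first failure is exponential with rate Σλ = 0.01 + 0.00424 + 0.00211 = 0.01635.
E[min] = 1/Σλ = 1/0.01635 = 61.1621 days.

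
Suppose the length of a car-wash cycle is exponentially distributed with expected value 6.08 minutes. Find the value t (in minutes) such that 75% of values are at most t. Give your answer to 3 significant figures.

8.43

The rate is λ = 1/6.08 = 0.164474 per minute.
Set 1 − e^(−λt) = 0.75, so t = −ln(0.25)/λ = 1.3863/0.164474 ≈ 8.42867 minutes.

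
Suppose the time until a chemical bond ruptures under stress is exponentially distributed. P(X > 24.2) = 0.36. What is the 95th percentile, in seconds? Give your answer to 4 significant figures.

e^(−λ·24.2) = 0.36 ⇒ λ = −ln(0.36)/24.2 = 0.042217.
95th percentile: 1 − e^(−λt) = 0.95, t = −ln(0.05)/λ = 70.9603 seconds.

70.96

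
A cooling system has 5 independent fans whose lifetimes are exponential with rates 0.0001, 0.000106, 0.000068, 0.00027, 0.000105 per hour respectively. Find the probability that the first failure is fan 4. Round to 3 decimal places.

The time to first failure is exponential with rate Σλ = 0.0001 + 0.000106 + 0.000068 + 0.00027 + 0.000105 = 0.000649.
P(fan 4 first) = λ_4/Σλ = 0.00027/0.000649 ≈ 0.416.

0.416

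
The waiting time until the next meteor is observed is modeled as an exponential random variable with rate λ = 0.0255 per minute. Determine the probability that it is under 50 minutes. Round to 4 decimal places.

0.7206

P(X ≤ 50) = 1 − e^(−λ·50) = 1 − e^(−1.275) ≈ 0.7206.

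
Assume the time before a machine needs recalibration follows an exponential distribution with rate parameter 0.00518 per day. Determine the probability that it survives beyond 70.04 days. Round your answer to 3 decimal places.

0.696

P(X > 70.04) = e^(−λ·70.04) = e^(−0.36281) ≈ 0.696.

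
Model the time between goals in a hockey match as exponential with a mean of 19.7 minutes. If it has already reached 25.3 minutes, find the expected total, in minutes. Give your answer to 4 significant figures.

45.00

The rate is λ = 1/19.7 = 0.0507614 per minute.
By memorylessness, E[X | X > 25.3] = 25.3 + 1/λ = 25.3 + 19.7 = 45 minutes.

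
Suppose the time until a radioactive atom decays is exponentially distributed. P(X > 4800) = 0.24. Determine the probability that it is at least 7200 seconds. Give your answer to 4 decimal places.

0.1176

e^(−λ·4800) = 0.24 ⇒ λ = −ln(0.24)/4800 = 0.000297316.
P(X > 7200) = e^(−0.000297316·7200) = e^(−2.1407) ≈ 0.1176.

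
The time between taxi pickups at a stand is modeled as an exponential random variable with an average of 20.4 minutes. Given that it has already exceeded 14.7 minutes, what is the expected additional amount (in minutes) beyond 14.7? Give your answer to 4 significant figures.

20.40

The rate is λ = 1/20.4 = 0.0490196 per minute.
By memorylessness, the remaining amount past any threshold is again Exp(λ) with mean 1/λ = 20.4 minutes.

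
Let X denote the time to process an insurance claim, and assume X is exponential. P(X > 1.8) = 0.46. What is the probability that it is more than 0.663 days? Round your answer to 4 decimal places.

e^(−λ·1.8) = 0.46 ⇒ λ = −ln(0.46)/1.8 = 0.431405.
P(X > 0.663) = e^(−0.431405·0.663) = e^(−0.28602) ≈ 0.7512.

0.7512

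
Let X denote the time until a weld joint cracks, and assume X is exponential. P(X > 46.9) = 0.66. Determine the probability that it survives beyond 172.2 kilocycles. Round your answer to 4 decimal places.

0.2175

e^(−λ·46.9) = 0.66 ⇒ λ = −ln(0.66)/46.9 = 0.0088596.
P(X > 172.2) = e^(−0.0088596·172.2) = e^(−1.5256) ≈ 0.2175.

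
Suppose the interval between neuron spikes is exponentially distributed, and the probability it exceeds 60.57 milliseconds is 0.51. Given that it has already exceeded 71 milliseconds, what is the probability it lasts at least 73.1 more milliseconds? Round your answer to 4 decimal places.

0.4437

From e^(−λ·60.57) = 0.51, λ = −ln(0.51)/60.57 = 0.0111168.
Memoryless: P(X > 71+73.1 | X > 71) = P(X > 73.1) = e^(−0.0111168·73.1) ≈ 0.4437.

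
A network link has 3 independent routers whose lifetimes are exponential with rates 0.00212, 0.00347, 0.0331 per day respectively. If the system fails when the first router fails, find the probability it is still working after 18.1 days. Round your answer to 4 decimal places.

0.4964

The time to first failure is exponential with rate Σλ = 0.00212 + 0.00347 + 0.0331 = 0.03869.
P(min > 18.1) = e^(−0.03869·18.1) = e^(−0.70029) ≈ 0.4964.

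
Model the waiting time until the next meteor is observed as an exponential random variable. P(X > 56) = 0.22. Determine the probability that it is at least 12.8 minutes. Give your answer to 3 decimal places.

0.707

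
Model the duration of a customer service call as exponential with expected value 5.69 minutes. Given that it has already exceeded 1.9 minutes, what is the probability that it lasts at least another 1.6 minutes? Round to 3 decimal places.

0.755

The rate is λ = 1/5.69 = 0.175747 per minute.
By the memoryless property, P(X > 1.9+1.6 | X > 1.9) = P(X > 1.6).
P(X > 1.6) = e^(−0.2812) ≈ 0.755.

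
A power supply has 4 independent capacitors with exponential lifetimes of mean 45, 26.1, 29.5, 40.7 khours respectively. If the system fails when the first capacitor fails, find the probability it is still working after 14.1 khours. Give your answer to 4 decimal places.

0.1868

The first failure time is exponential with rate Σλ_i = 1/45 + 1/26.1 + 1/29.5 + 1/40.7 = 0.119005 per khour.
P(min > 14.1) = e^(−0.119005·14.1) = e^(−1.678) ≈ 0.1868.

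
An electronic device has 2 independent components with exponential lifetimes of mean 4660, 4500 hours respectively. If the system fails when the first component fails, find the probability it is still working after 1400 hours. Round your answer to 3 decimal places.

0.543

The first failure time is exponential with rate Σλ_i = 1/4660 + 1/4500 = 0.000436814 per hour.
P(min > 1400) = e^(−0.000436814·1400) = e^(−0.61154) ≈ 0.543.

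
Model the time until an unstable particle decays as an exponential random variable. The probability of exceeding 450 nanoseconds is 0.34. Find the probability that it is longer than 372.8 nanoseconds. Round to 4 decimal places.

e^(−λ·450) = 0.34 ⇒ λ = −ln(0.34)/450 = 0.00239735.
P(X > 372.8) = e^(−0.00239735·372.8) = e^(−0.89373) ≈ 0.4091.

0.4091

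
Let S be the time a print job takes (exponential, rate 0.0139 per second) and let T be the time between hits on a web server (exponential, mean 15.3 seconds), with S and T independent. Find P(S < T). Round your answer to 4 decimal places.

λ_1 = 0.0139, λ_2 = 1/15.3 = 0.0653595.
For independent exponentials, P(S < T) = λ_1/(λ_1+λ_2) = 0.0139/0.0792595 ≈ 0.1754.

0.1754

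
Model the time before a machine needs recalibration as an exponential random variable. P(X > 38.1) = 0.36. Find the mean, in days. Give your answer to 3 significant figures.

37.3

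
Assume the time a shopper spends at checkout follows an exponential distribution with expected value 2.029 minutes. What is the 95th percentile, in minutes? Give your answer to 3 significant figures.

The rate is λ = 1/2.029 = 0.492854 per minute.
Set 1 − e^(−λt) = 0.95, so t = −ln(0.05)/λ = 2.9957/0.492854 ≈ 6.07834 minutes.

6.08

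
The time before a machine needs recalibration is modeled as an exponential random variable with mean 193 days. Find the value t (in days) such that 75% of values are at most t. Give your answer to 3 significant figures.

268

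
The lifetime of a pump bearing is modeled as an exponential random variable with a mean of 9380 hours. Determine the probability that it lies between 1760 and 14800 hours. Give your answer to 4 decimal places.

0.6225

The rate is λ = 1/9380 = 0.00010661 per hour.
P(1760 < X < 14800) = e^(−λ·1760) − e^(−λ·14800) = 0.82892 − 0.20642 ≈ 0.6225.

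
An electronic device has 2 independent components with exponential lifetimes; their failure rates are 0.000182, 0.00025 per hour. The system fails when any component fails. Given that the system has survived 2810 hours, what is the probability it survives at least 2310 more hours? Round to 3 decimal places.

0.369

Time to first failure ~ Exp(Σλ) with Σλ = 0.000432.
By memorylessness, P(T > 2810+2310 | T > 2810) = P(T > 2310) = e^(−0.000432·2310) ≈ 0.369.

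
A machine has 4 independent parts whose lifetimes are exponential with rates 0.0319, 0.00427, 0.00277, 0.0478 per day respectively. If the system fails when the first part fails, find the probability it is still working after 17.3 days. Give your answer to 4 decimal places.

0.2230

The time to first failure is exponential with rate Σλ = 0.0319 + 0.00427 + 0.00277 + 0.0478 = 0.08674.
P(min > 17.3) = e^(−0.08674·17.3) = e^(−1.5006) ≈ 0.2230.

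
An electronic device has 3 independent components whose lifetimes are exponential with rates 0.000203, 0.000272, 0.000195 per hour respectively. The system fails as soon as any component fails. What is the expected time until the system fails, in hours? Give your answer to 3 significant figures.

1490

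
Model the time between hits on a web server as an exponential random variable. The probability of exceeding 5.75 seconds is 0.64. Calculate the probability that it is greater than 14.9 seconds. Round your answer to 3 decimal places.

e^(−λ·5.75) = 0.64 ⇒ λ = −ln(0.64)/5.75 = 0.0776151.
P(X > 14.9) = e^(−0.0776151·14.9) = e^(−1.1565) ≈ 0.315.

0.315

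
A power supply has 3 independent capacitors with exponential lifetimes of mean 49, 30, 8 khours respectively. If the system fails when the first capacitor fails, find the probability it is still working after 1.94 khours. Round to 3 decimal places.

0.707

The first failure time is exponential with rate Σλ_i = 1/49 + 1/30 + 1/8 = 0.178741 per khour.
P(min > 1.94) = e^(−0.178741·1.94) = e^(−0.34676) ≈ 0.707.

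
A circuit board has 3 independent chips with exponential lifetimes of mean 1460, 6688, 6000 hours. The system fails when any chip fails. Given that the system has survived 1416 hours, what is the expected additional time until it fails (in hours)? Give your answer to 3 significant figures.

First-failure rate Σλ = 1/1460 + 1/6688 + 1/6000 = 0.00100112.
By memorylessness the expected residual is 1/Σλ = 998.882 hours, regardless of the 1416 already elapsed.

999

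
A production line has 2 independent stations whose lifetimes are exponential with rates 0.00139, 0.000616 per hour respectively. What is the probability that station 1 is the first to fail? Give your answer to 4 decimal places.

0.6929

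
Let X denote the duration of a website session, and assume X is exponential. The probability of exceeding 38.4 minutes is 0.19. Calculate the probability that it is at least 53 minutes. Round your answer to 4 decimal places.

0.1010

e^(−λ·38.4) = 0.19 ⇒ λ = −ln(0.19)/38.4 = 0.0432482.
P(X > 53) = e^(−0.0432482·53) = e^(−2.2922) ≈ 0.1010.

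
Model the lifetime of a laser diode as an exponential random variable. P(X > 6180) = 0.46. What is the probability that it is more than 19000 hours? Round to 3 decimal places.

e^(−λ·6180) = 0.46 ⇒ λ = −ln(0.46)/6180 = 0.000125652.
P(X > 19000) = e^(−0.000125652·19000) = e^(−2.3874) ≈ 0.092.

0.092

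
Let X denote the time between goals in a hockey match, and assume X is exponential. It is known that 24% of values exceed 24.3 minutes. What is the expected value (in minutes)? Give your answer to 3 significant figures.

e^(−λ·24.3) = 0.24 ⇒ λ = −ln(0.24)/24.3 = 0.0587291.
Mean = 1/λ = 17.0273 minutes.

17.0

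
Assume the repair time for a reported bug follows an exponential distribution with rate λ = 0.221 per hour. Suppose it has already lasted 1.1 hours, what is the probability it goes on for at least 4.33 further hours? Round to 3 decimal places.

0.384

By the memoryless property, P(X > 1.1+4.33 | X > 1.1) = P(X > 4.33).
P(X > 4.33) = e^(−0.95693) ≈ 0.384.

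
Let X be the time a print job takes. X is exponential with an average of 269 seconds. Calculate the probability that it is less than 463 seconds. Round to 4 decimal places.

0.8211

The rate is λ = 1/269 = 0.00371747 per second.
P(X ≤ 463) = 1 − e^(−λ·463) = 1 − e^(−1.7212) ≈ 0.8211.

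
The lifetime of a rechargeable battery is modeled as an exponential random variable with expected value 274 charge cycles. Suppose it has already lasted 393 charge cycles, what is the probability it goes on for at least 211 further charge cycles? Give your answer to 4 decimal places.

0.4630

The rate is λ = 1/274 = 0.00364964 per charge cycle.
By the memoryless property, P(X > 393+211 | X > 393) = P(X > 211).
P(X > 211) = e^(−0.77007) ≈ 0.4630.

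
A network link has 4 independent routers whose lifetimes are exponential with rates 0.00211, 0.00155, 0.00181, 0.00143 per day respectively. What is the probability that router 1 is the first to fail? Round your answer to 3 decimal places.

The time to first failure is exponential with rate Σλ = 0.00211 + 0.00155 + 0.00181 + 0.00143 = 0.0069.
P(router 1 first) = λ_1/Σλ = 0.00211/0.0069 ≈ 0.306.

0.306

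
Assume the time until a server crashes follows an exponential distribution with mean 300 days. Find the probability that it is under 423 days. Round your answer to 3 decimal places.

0.756

The rate is λ = 1/300 = 0.00333333 per day.
P(X ≤ 423) = 1 − e^(−λ·423) = 1 − e^(−1.41) ≈ 0.756.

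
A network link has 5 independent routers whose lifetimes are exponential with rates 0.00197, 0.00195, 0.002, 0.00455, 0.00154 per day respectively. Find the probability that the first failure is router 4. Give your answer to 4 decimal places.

0.3789

The time to first failure is exponential with rate Σλ = 0.00197 + 0.00195 + 0.002 + 0.00455 + 0.00154 = 0.01201.
P(router 4 first) = λ_4/Σλ = 0.00455/0.01201 ≈ 0.3789.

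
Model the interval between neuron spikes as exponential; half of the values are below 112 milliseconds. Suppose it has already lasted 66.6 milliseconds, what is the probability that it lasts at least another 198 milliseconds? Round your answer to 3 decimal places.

For an exponential, median = ln(2)/λ, so λ = ln 2 / 112 = 0.00618881 per millisecond.
By the memoryless property, P(X > 66.6+198 | X > 66.6) = P(X > 198).
P(X > 198) = e^(−1.2254) ≈ 0.294.

0.294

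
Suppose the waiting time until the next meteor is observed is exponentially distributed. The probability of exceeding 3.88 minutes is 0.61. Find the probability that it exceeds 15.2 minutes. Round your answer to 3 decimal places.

e^(−λ·3.88) = 0.61 ⇒ λ = −ln(0.61)/3.88 = 0.127396.
P(X > 15.2) = e^(−0.127396·15.2) = e^(−1.9364) ≈ 0.144.

0.144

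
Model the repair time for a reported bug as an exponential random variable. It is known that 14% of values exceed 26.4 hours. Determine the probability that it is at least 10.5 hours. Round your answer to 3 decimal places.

e^(−λ·26.4) = 0.14 ⇒ λ = −ln(0.14)/26.4 = 0.074474.
P(X > 10.5) = e^(−0.074474·10.5) = e^(−0.78198) ≈ 0.458.

0.458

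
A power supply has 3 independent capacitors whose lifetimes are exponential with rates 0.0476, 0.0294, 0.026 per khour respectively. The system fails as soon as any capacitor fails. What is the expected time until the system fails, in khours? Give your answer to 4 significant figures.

The time to first failure is exponential with rate Σλ = 0.0476 + 0.0294 + 0.026 = 0.103.
E[min] = 1/Σλ = 1/0.103 = 9.70874 khours.

9.709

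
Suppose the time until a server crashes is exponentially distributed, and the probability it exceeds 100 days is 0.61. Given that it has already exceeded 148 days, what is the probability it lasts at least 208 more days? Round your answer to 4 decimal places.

0.3577

From e^(−λ·100) = 0.61, λ = −ln(0.61)/100 = 0.00494296.
Memoryless: P(X > 148+208 | X > 148) = P(X > 208) = e^(−0.00494296·208) ≈ 0.3577.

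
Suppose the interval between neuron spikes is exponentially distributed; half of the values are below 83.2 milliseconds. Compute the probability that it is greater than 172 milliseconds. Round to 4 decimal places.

For an exponential, median = ln(2)/λ, so λ = ln 2 / 83.2 = 0.0083311 per millisecond.
P(X > 172) = e^(−λ·172) = e^(−1.4329) ≈ 0.2386.

0.2386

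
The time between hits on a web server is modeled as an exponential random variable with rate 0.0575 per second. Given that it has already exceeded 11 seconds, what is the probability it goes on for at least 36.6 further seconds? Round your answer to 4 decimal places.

0.1219

By the memoryless property, P(X > 11+36.6 | X > 11) = P(X > 36.6).
P(X > 36.6) = e^(−2.1045) ≈ 0.1219.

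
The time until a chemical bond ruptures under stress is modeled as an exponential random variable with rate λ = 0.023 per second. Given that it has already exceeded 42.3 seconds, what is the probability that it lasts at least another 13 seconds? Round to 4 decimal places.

0.7416

P(X > s+t | X > s) = e^(−λ(s+t))/e^(−λs) = e^(−λt), independent of s = 42.3.
P(X > 13) = e^(−0.299) ≈ 0.7416.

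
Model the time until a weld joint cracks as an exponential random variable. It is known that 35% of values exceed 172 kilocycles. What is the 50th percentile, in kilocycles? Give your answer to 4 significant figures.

113.6

e^(−λ·172) = 0.35 ⇒ λ = −ln(0.35)/172 = 0.00610362.
50th percentile: 1 − e^(−λt) = 0.5, t = −ln(0.5)/λ = 113.563 kilocycles.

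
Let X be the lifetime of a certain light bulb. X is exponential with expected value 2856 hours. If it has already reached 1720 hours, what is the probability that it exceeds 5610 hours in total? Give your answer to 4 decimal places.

0.2561

The rate is λ = 1/2856 = 0.00035014 per hour.
By the memoryless property, P(X > 1720+3890 | X > 1720) = P(X > 3890).
P(X > 3890) = e^(−1.362) ≈ 0.2561.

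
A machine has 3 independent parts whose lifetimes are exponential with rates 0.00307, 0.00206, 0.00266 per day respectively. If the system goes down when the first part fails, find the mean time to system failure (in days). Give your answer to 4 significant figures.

128.4

The time to first failure is exponential with rate Σλ = 0.00307 + 0.00206 + 0.00266 = 0.00779.
E[min] = 1/Σλ = 1/0.00779 = 128.37 days.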